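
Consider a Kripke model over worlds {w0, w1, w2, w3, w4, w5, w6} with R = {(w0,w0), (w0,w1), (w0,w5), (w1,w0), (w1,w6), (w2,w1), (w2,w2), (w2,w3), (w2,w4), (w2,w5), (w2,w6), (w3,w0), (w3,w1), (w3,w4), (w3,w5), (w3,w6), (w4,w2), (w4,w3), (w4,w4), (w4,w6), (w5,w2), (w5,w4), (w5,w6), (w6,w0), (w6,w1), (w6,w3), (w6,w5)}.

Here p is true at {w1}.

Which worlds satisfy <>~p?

w0: successors {w0, w1, w5}; ~p there: w0:T, w1:F, w5:T. ✓
w1: successors {w0, w6}; ~p there: w0:T, w6:T. ✓
w2: successors {w1, w2, w3, w4, w5, w6}; ~p there: w1:F, w2:T, w3:T, w4:T, w5:T, w6:T. ✓
w3: successors {w0, w1, w4, w5, w6}; ~p there: w0:T, w1:F, w4:T, w5:T, w6:T. ✓
w4: successors {w2, w3, w4, w6}; ~p there: w2:T, w3:T, w4:T, w6:T. ✓
w5: successors {w2, w4, w6}; ~p there: w2:T, w4:T, w6:T. ✓
w6: successors {w0, w1, w3, w5}; ~p there: w0:T, w1:F, w3:T, w5:T. ✓

{w0, w1, w2, w3, w4, w5, w6}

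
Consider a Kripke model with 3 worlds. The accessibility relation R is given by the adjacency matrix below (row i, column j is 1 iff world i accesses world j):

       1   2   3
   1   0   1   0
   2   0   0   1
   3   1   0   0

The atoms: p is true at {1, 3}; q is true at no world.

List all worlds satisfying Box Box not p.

{3}

1: successors {2}; Box not p there: 2:F. ✗
2: successors {3}; Box not p there: 3:F. ✗
3: successors {1}; Box not p there: 1:T. ✓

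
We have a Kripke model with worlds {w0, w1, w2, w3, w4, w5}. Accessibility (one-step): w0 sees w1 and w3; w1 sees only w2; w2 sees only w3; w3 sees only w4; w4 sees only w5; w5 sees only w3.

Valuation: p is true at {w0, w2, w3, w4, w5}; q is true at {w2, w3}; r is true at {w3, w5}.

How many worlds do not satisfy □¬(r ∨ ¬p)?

4

w0: successors {w1, w3}; ¬(r ∨ ¬p) there: w1:F, w3:F. ✗
w1: successors {w2}; ¬(r ∨ ¬p) there: w2:T. ✓
w2: successors {w3}; ¬(r ∨ ¬p) there: w3:F. ✗
w3: successors {w4}; ¬(r ∨ ¬p) there: w4:T. ✓
w4: successors {w5}; ¬(r ∨ ¬p) there: w5:F. ✗
w5: successors {w3}; ¬(r ∨ ¬p) there: w3:F. ✗
Satisfying worlds: {w1, w3}.
So □¬(r ∨ ¬p) fails at the other 4 worlds.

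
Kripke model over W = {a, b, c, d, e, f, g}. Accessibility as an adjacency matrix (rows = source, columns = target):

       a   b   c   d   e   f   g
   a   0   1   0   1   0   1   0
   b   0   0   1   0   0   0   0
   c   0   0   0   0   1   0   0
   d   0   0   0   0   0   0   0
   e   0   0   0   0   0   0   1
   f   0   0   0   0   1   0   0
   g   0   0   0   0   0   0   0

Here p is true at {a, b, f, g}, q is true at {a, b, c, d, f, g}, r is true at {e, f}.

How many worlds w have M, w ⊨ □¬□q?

3

a: successors {b, d, f}; ¬□q there: b:F, d:F, f:T. ✗
b: successors {c}; ¬□q there: c:T. ✓
c: successors {e}; ¬□q there: e:F. ✗
d: no successors, so □¬□q holds vacuously. ✓
e: successors {g}; ¬□q there: g:F. ✗
f: successors {e}; ¬□q there: e:F. ✗
g: no successors, so □¬□q holds vacuously. ✓
Satisfying worlds: {b, d, g}.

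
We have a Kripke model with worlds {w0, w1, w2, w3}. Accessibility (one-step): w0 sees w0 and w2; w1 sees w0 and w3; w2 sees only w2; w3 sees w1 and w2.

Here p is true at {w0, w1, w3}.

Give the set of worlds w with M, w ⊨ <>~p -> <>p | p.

w0: <>~p is T, <>p | p is T. ✓
w1: <>~p is F, <>p | p is T. ✓
w2: <>~p is T, <>p | p is F. ✗
w3: <>~p is T, <>p | p is T. ✓

{w0, w1, w3}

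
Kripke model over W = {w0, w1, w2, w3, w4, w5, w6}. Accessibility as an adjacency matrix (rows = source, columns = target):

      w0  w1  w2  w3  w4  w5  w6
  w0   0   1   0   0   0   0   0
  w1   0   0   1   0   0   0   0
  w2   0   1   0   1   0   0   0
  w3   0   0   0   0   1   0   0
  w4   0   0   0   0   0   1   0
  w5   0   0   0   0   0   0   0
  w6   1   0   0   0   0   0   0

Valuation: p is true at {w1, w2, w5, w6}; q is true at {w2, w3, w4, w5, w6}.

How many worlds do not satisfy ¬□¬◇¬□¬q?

3

w0: □¬◇¬□¬q is F. ✓
w1: □¬◇¬□¬q is F. ✓
w2: □¬◇¬□¬q is F. ✓
w3: □¬◇¬□¬q is T. ✗
w4: □¬◇¬□¬q is T. ✗
w5: □¬◇¬□¬q is T. ✗
w6: □¬◇¬□¬q is F. ✓
Satisfying worlds: {w0, w1, w2, w6}.
So ¬□¬◇¬□¬q fails at the other 3 worlds.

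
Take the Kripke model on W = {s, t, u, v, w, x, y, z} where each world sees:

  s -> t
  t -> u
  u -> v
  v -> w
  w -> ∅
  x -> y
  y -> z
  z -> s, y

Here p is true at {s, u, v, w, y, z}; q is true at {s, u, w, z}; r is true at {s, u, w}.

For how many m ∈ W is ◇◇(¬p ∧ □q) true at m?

1

s: successors {t}; ◇(¬p ∧ □q) there: t:F. ✗
t: successors {u}; ◇(¬p ∧ □q) there: u:F. ✗
u: successors {v}; ◇(¬p ∧ □q) there: v:F. ✗
v: successors {w}; ◇(¬p ∧ □q) there: w:F. ✗
w: no successors, so ◇◇(¬p ∧ □q) fails. ✗
x: successors {y}; ◇(¬p ∧ □q) there: y:F. ✗
y: successors {z}; ◇(¬p ∧ □q) there: z:F. ✗
z: successors {s, y}; ◇(¬p ∧ □q) there: s:T, y:F. ✓
Satisfying worlds: {z}.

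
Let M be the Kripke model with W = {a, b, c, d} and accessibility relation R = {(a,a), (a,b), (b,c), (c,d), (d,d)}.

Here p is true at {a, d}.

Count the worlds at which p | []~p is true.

a: p is T, []~p is F. ✓
b: p is F, []~p is T. ✓
c: p is F, []~p is F. ✗
d: p is T, []~p is F. ✓
Satisfying worlds: {a, b, d}.

3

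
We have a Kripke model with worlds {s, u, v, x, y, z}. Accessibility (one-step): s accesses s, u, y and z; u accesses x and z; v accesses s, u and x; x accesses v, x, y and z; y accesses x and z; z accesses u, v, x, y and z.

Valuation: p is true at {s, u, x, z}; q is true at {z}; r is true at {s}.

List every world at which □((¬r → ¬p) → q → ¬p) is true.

{s, u, v, x, y, z}

s: successors {s, u, y, z}; (¬r → ¬p) → q → ¬p there: s:T, u:T, y:T, z:T. ✓
u: successors {x, z}; (¬r → ¬p) → q → ¬p there: x:T, z:T. ✓
v: successors {s, u, x}; (¬r → ¬p) → q → ¬p there: s:T, u:T, x:T. ✓
x: successors {v, x, y, z}; (¬r → ¬p) → q → ¬p there: v:T, x:T, y:T, z:T. ✓
y: successors {x, z}; (¬r → ¬p) → q → ¬p there: x:T, z:T. ✓
z: successors {u, v, x, y, z}; (¬r → ¬p) → q → ¬p there: u:T, v:T, x:T, y:T, z:T. ✓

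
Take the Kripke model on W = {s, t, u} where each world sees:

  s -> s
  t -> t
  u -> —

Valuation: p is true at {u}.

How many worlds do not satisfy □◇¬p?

0

s: successors {s}; ◇¬p there: s:T. ✓
t: successors {t}; ◇¬p there: t:T. ✓
u: no successors, so □◇¬p holds vacuously. ✓
Satisfying worlds: {s, t, u}.
So □◇¬p fails at the other 0 worlds.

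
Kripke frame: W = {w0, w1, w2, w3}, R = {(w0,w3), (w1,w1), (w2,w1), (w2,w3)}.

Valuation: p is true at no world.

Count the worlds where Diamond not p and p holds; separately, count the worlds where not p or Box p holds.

0 and 4

For Diamond not p and p:
w0: Diamond not p is T, p is F. ✗
w1: Diamond not p is T, p is F. ✗
w2: Diamond not p is T, p is F. ✗
w3: Diamond not p is F, p is F. ✗
— 0 worlds.
For not p or Box p:
w0: not p is T, Box p is F. ✓
w1: not p is T, Box p is F. ✓
w2: not p is T, Box p is F. ✓
w3: not p is T, Box p is T. ✓
— 4 worlds.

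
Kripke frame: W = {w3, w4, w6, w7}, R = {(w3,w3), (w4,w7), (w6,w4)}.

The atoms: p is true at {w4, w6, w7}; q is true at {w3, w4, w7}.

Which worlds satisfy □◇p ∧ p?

w3: □◇p is F, p is F. ✗
w4: □◇p is F, p is T. ✗
w6: □◇p is T, p is T. ✓
w7: □◇p is T, p is T. ✓

{w6, w7}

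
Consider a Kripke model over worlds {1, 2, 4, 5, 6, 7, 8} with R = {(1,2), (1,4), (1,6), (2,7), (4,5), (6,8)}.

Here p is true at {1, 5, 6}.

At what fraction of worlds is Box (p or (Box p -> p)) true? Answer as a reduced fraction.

4/7

1: successors {2, 4, 6}; p or (Box p -> p) there: 2:T, 4:F, 6:T. ✗
2: successors {7}; p or (Box p -> p) there: 7:F. ✗
4: successors {5}; p or (Box p -> p) there: 5:T. ✓
5: no successors, so Box (p or (Box p -> p)) holds vacuously. ✓
6: successors {8}; p or (Box p -> p) there: 8:F. ✗
7: no successors, so Box (p or (Box p -> p)) holds vacuously. ✓
8: no successors, so Box (p or (Box p -> p)) holds vacuously. ✓
That's 4 of 7 worlds, so 4/7.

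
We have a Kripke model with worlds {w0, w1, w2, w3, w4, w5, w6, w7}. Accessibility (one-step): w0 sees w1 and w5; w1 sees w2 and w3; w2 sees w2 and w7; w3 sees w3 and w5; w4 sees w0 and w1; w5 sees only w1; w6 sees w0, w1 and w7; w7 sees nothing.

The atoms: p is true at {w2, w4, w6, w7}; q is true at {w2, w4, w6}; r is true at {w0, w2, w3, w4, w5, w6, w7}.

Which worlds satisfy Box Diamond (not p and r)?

w0: successors {w1, w5}; Diamond (not p and r) there: w1:T, w5:F. ✗
w1: successors {w2, w3}; Diamond (not p and r) there: w2:F, w3:T. ✗
w2: successors {w2, w7}; Diamond (not p and r) there: w2:F, w7:F. ✗
w3: successors {w3, w5}; Diamond (not p and r) there: w3:T, w5:F. ✗
w4: successors {w0, w1}; Diamond (not p and r) there: w0:T, w1:T. ✓
w5: successors {w1}; Diamond (not p and r) there: w1:T. ✓
w6: successors {w0, w1, w7}; Diamond (not p and r) there: w0:T, w1:T, w7:F. ✗
w7: no successors, so Box Diamond (not p and r) holds vacuously. ✓

{w4, w5, w7}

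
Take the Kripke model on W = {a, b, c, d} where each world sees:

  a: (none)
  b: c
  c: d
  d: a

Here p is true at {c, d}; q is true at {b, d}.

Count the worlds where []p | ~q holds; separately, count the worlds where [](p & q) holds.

For []p | ~q:
a: []p is T, ~q is T. ✓
b: []p is T, ~q is F. ✓
c: []p is T, ~q is T. ✓
d: []p is F, ~q is F. ✗
— 3 worlds.
For [](p & q):
a: no successors, so [](p & q) holds vacuously. ✓
b: successors {c}; p & q there: c:F. ✗
c: successors {d}; p & q there: d:T. ✓
d: successors {a}; p & q there: a:F. ✗
— 2 worlds.

3 and 2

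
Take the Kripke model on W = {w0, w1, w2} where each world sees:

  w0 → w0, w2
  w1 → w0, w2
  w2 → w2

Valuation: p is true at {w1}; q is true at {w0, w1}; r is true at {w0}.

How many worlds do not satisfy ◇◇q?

w0: successors {w0, w2}; ◇q there: w0:T, w2:F. ✓
w1: successors {w0, w2}; ◇q there: w0:T, w2:F. ✓
w2: successors {w2}; ◇q there: w2:F. ✗
Satisfying worlds: {w0, w1}.
So ◇◇q fails at the other 1 world.

1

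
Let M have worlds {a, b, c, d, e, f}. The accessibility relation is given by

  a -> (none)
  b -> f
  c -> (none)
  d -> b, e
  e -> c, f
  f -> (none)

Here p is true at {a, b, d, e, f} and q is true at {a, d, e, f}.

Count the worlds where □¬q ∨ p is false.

a: □¬q is T, p is T. ✓
b: □¬q is F, p is T. ✓
c: □¬q is T, p is F. ✓
d: □¬q is F, p is T. ✓
e: □¬q is F, p is T. ✓
f: □¬q is T, p is T. ✓
Satisfying worlds: {a, b, c, d, e, f}.
So □¬q ∨ p fails at the other 0 worlds.

0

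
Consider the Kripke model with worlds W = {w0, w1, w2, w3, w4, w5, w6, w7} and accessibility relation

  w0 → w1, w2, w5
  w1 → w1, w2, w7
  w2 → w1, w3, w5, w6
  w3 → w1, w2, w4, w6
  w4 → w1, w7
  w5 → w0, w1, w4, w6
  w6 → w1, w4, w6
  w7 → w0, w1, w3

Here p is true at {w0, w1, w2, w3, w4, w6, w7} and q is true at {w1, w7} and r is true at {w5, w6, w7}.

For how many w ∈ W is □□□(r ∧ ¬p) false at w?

w0: successors {w1, w2, w5}; □□(r ∧ ¬p) there: w1:F, w2:F, w5:F. ✗
w1: successors {w1, w2, w7}; □□(r ∧ ¬p) there: w1:F, w2:F, w7:F. ✗
w2: successors {w1, w3, w5, w6}; □□(r ∧ ¬p) there: w1:F, w3:F, w5:F, w6:F. ✗
w3: successors {w1, w2, w4, w6}; □□(r ∧ ¬p) there: w1:F, w2:F, w4:F, w6:F. ✗
w4: successors {w1, w7}; □□(r ∧ ¬p) there: w1:F, w7:F. ✗
w5: successors {w0, w1, w4, w6}; □□(r ∧ ¬p) there: w0:F, w1:F, w4:F, w6:F. ✗
w6: successors {w1, w4, w6}; □□(r ∧ ¬p) there: w1:F, w4:F, w6:F. ✗
w7: successors {w0, w1, w3}; □□(r ∧ ¬p) there: w0:F, w1:F, w3:F. ✗
Satisfying worlds: ∅.
So □□□(r ∧ ¬p) fails at the other 8 worlds.

8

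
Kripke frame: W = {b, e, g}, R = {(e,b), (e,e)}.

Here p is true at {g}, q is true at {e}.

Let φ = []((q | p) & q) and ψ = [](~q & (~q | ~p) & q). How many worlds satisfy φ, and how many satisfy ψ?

2 and 2

For []((q | p) & q):
b: no successors, so []((q | p) & q) holds vacuously. ✓
e: successors {b, e}; (q | p) & q there: b:F, e:T. ✗
g: no successors, so []((q | p) & q) holds vacuously. ✓
— 2 worlds.
For [](~q & (~q | ~p) & q):
b: no successors, so [](~q & (~q | ~p) & q) holds vacuously. ✓
e: successors {b, e}; ~q & (~q | ~p) & q there: b:F, e:F. ✗
g: no successors, so [](~q & (~q | ~p) & q) holds vacuously. ✓
— 2 worlds.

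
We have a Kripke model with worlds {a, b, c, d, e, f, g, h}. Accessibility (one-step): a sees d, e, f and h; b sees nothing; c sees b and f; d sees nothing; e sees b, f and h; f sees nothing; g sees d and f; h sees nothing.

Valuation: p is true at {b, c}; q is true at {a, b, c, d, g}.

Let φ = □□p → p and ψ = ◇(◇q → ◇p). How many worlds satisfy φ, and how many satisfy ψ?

For □□p → p:
a: □□p is F, p is F. ✓
b: □□p is T, p is T. ✓
c: □□p is T, p is T. ✓
d: □□p is T, p is F. ✗
e: □□p is T, p is F. ✗
f: □□p is T, p is F. ✗
g: □□p is T, p is F. ✗
h: □□p is T, p is F. ✗
— 3 worlds.
For ◇(◇q → ◇p):
a: successors {d, e, f, h}; ◇q → ◇p there: d:T, e:T, f:T, h:T. ✓
b: no successors, so ◇(◇q → ◇p) fails. ✗
c: successors {b, f}; ◇q → ◇p there: b:T, f:T. ✓
d: no successors, so ◇(◇q → ◇p) fails. ✗
e: successors {b, f, h}; ◇q → ◇p there: b:T, f:T, h:T. ✓
f: no successors, so ◇(◇q → ◇p) fails. ✗
g: successors {d, f}; ◇q → ◇p there: d:T, f:T. ✓
h: no successors, so ◇(◇q → ◇p) fails. ✗
— 4 worlds.

3 and 4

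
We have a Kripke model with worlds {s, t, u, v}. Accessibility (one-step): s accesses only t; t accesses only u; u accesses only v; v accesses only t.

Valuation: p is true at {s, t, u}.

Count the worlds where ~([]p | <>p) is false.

s: []p | <>p is T. ✗
t: []p | <>p is T. ✗
u: []p | <>p is F. ✓
v: []p | <>p is T. ✗
Satisfying worlds: {u}.
So ~([]p | <>p) fails at the other 3 worlds.

3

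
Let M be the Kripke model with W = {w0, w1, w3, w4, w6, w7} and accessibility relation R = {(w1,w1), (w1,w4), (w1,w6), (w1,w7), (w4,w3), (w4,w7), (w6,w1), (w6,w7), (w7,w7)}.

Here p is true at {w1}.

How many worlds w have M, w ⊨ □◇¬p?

5

w0: no successors, so □◇¬p holds vacuously. ✓
w1: successors {w1, w4, w6, w7}; ◇¬p there: w1:T, w4:T, w6:T, w7:T. ✓
w3: no successors, so □◇¬p holds vacuously. ✓
w4: successors {w3, w7}; ◇¬p there: w3:F, w7:T. ✗
w6: successors {w1, w7}; ◇¬p there: w1:T, w7:T. ✓
w7: successors {w7}; ◇¬p there: w7:T. ✓
Satisfying worlds: {w0, w1, w3, w6, w7}.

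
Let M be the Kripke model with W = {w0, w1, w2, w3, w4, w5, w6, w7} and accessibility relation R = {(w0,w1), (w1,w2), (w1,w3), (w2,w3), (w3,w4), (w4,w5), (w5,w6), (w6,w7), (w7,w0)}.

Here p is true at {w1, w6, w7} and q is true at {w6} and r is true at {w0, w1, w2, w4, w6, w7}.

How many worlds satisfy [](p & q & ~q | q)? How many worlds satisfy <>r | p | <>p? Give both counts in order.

For [](p & q & ~q | q):
w0: successors {w1}; p & q & ~q | q there: w1:F. ✗
w1: successors {w2, w3}; p & q & ~q | q there: w2:F, w3:F. ✗
w2: successors {w3}; p & q & ~q | q there: w3:F. ✗
w3: successors {w4}; p & q & ~q | q there: w4:F. ✗
w4: successors {w5}; p & q & ~q | q there: w5:F. ✗
w5: successors {w6}; p & q & ~q | q there: w6:T. ✓
w6: successors {w7}; p & q & ~q | q there: w7:F. ✗
w7: successors {w0}; p & q & ~q | q there: w0:F. ✗
— 1 world.
For <>r | p | <>p:
w0: <>r | p is T, <>p is T. ✓
w1: <>r | p is T, <>p is F. ✓
w2: <>r | p is F, <>p is F. ✗
w3: <>r | p is T, <>p is F. ✓
w4: <>r | p is F, <>p is F. ✗
w5: <>r | p is T, <>p is T. ✓
w6: <>r | p is T, <>p is T. ✓
w7: <>r | p is T, <>p is F. ✓
— 6 worlds.

1 and 6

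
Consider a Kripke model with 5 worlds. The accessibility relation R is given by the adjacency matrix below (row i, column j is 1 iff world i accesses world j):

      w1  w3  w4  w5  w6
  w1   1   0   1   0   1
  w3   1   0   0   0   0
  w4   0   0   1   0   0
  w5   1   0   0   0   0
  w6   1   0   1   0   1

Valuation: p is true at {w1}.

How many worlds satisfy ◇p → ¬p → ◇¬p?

w1: ◇p is T, ¬p → ◇¬p is T. ✓
w3: ◇p is T, ¬p → ◇¬p is F. ✗
w4: ◇p is F, ¬p → ◇¬p is T. ✓
w5: ◇p is T, ¬p → ◇¬p is F. ✗
w6: ◇p is T, ¬p → ◇¬p is T. ✓
Satisfying worlds: {w1, w4, w6}.

3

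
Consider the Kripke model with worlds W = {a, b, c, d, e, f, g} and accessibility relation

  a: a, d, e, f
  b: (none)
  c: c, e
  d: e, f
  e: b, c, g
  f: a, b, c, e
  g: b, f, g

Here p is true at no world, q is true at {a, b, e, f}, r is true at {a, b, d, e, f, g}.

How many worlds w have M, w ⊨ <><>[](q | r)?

a: successors {a, d, e, f}; <>[](q | r) there: a:T, d:F, e:T, f:T. ✓
b: no successors, so <><>[](q | r) fails. ✗
c: successors {c, e}; <>[](q | r) there: c:F, e:T. ✓
d: successors {e, f}; <>[](q | r) there: e:T, f:T. ✓
e: successors {b, c, g}; <>[](q | r) there: b:F, c:F, g:T. ✓
f: successors {a, b, c, e}; <>[](q | r) there: a:T, b:F, c:F, e:T. ✓
g: successors {b, f, g}; <>[](q | r) there: b:F, f:T, g:T. ✓
Satisfying worlds: {a, c, d, e, f, g}.

6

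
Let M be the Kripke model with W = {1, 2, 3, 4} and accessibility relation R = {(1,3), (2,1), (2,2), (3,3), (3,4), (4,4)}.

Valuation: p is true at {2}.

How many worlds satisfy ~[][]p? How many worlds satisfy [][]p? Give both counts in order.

4 and 0

For ~[][]p:
1: [][]p is F. ✓
2: [][]p is F. ✓
3: [][]p is F. ✓
4: [][]p is F. ✓
— 4 worlds.
For [][]p:
1: successors {3}; []p there: 3:F. ✗
2: successors {1, 2}; []p there: 1:F, 2:F. ✗
3: successors {3, 4}; []p there: 3:F, 4:F. ✗
4: successors {4}; []p there: 4:F. ✗
— 0 worlds.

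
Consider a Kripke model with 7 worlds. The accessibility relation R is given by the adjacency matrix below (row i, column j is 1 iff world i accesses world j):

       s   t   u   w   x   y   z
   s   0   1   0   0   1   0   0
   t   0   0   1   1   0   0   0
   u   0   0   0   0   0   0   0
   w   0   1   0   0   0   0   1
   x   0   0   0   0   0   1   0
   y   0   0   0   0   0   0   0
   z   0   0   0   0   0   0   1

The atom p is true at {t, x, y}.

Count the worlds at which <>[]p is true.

s: successors {t, x}; []p there: t:F, x:T. ✓
t: successors {u, w}; []p there: u:T, w:F. ✓
u: no successors, so <>[]p fails. ✗
w: successors {t, z}; []p there: t:F, z:F. ✗
x: successors {y}; []p there: y:T. ✓
y: no successors, so <>[]p fails. ✗
z: successors {z}; []p there: z:F. ✗
Satisfying worlds: {s, t, x}.

3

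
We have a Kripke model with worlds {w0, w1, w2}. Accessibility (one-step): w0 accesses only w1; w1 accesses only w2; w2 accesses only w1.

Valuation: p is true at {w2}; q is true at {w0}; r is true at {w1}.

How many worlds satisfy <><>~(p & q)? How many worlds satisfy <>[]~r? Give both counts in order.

3 and 2

For <><>~(p & q):
w0: successors {w1}; <>~(p & q) there: w1:T. ✓
w1: successors {w2}; <>~(p & q) there: w2:T. ✓
w2: successors {w1}; <>~(p & q) there: w1:T. ✓
— 3 worlds.
For <>[]~r:
w0: successors {w1}; []~r there: w1:T. ✓
w1: successors {w2}; []~r there: w2:F. ✗
w2: successors {w1}; []~r there: w1:T. ✓
— 2 worlds.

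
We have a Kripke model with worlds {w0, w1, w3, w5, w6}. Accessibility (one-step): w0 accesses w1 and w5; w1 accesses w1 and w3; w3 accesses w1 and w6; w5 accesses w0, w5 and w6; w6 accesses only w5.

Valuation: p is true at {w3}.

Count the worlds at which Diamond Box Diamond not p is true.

5

w0: successors {w1, w5}; Box Diamond not p there: w1:T, w5:T. ✓
w1: successors {w1, w3}; Box Diamond not p there: w1:T, w3:T. ✓
w3: successors {w1, w6}; Box Diamond not p there: w1:T, w6:T. ✓
w5: successors {w0, w5, w6}; Box Diamond not p there: w0:T, w5:T, w6:T. ✓
w6: successors {w5}; Box Diamond not p there: w5:T. ✓
Satisfying worlds: {w0, w1, w3, w5, w6}.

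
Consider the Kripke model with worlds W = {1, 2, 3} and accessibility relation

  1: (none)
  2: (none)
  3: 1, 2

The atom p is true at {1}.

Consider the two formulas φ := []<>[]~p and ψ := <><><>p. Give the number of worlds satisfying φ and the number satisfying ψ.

For []<>[]~p:
1: no successors, so []<>[]~p holds vacuously. ✓
2: no successors, so []<>[]~p holds vacuously. ✓
3: successors {1, 2}; <>[]~p there: 1:F, 2:F. ✗
— 2 worlds.
For <><><>p:
1: no successors, so <><><>p fails. ✗
2: no successors, so <><><>p fails. ✗
3: successors {1, 2}; <><>p there: 1:F, 2:F. ✗
— 0 worlds.

2 and 0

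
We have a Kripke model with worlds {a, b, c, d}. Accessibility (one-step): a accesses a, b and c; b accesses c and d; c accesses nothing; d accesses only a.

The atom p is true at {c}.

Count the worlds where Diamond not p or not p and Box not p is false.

1

a: Diamond not p is T, not p and Box not p is F. ✓
b: Diamond not p is T, not p and Box not p is F. ✓
c: Diamond not p is F, not p and Box not p is F. ✗
d: Diamond not p is T, not p and Box not p is T. ✓
Satisfying worlds: {a, b, d}.
So Diamond not p or not p and Box not p fails at the other 1 world.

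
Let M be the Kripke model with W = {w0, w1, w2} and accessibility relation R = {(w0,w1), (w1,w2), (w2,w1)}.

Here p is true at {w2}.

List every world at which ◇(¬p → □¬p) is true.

{w1}

w0: successors {w1}; ¬p → □¬p there: w1:F. ✗
w1: successors {w2}; ¬p → □¬p there: w2:T. ✓
w2: successors {w1}; ¬p → □¬p there: w1:F. ✗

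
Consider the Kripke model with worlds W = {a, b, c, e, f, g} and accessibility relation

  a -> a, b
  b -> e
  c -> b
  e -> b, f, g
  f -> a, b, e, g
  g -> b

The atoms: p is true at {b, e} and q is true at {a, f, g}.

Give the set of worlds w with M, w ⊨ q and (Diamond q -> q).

a: q is T, Diamond q -> q is T. ✓
b: q is F, Diamond q -> q is T. ✗
c: q is F, Diamond q -> q is T. ✗
e: q is F, Diamond q -> q is F. ✗
f: q is T, Diamond q -> q is T. ✓
g: q is T, Diamond q -> q is T. ✓

{a, f, g}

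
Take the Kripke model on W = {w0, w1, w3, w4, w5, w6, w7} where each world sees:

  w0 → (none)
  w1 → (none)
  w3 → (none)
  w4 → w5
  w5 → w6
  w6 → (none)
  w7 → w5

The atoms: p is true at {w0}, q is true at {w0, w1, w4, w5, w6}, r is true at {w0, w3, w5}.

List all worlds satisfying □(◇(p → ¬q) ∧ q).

{w0, w1, w3, w4, w6, w7}

w0: no successors, so □(◇(p → ¬q) ∧ q) holds vacuously. ✓
w1: no successors, so □(◇(p → ¬q) ∧ q) holds vacuously. ✓
w3: no successors, so □(◇(p → ¬q) ∧ q) holds vacuously. ✓
w4: successors {w5}; ◇(p → ¬q) ∧ q there: w5:T. ✓
w5: successors {w6}; ◇(p → ¬q) ∧ q there: w6:F. ✗
w6: no successors, so □(◇(p → ¬q) ∧ q) holds vacuously. ✓
w7: successors {w5}; ◇(p → ¬q) ∧ q there: w5:T. ✓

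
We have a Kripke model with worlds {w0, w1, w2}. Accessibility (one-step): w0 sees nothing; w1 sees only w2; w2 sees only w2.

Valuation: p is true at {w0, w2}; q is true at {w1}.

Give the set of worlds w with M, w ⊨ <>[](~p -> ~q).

{w1, w2}

w0: no successors, so <>[](~p -> ~q) fails. ✗
w1: successors {w2}; [](~p -> ~q) there: w2:T. ✓
w2: successors {w2}; [](~p -> ~q) there: w2:T. ✓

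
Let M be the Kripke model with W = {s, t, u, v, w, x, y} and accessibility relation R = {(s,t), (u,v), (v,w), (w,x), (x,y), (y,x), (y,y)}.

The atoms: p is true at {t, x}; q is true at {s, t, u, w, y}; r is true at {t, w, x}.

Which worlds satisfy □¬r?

s: successors {t}; ¬r there: t:F. ✗
t: no successors, so □¬r holds vacuously. ✓
u: successors {v}; ¬r there: v:T. ✓
v: successors {w}; ¬r there: w:F. ✗
w: successors {x}; ¬r there: x:F. ✗
x: successors {y}; ¬r there: y:T. ✓
y: successors {x, y}; ¬r there: x:F, y:T. ✗

{t, u, x}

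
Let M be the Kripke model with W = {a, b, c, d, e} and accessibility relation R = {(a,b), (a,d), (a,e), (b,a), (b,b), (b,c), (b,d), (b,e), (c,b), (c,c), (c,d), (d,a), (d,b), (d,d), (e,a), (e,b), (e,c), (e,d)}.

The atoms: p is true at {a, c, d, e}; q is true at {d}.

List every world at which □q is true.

a: successors {b, d, e}; q there: b:F, d:T, e:F. ✗
b: successors {a, b, c, d, e}; q there: a:F, b:F, c:F, d:T, e:F. ✗
c: successors {b, c, d}; q there: b:F, c:F, d:T. ✗
d: successors {a, b, d}; q there: a:F, b:F, d:T. ✗
e: successors {a, b, c, d}; q there: a:F, b:F, c:F, d:T. ✗

∅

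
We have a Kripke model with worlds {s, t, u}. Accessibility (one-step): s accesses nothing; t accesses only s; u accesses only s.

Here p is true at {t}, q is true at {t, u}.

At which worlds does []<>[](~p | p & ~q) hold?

s: no successors, so []<>[](~p | p & ~q) holds vacuously. ✓
t: successors {s}; <>[](~p | p & ~q) there: s:F. ✗
u: successors {s}; <>[](~p | p & ~q) there: s:F. ✗

{s}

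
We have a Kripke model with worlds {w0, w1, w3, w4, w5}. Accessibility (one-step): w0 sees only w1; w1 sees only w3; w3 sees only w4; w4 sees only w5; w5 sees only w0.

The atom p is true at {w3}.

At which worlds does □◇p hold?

{w0}

w0: successors {w1}; ◇p there: w1:T. ✓
w1: successors {w3}; ◇p there: w3:F. ✗
w3: successors {w4}; ◇p there: w4:F. ✗
w4: successors {w5}; ◇p there: w5:F. ✗
w5: successors {w0}; ◇p there: w0:F. ✗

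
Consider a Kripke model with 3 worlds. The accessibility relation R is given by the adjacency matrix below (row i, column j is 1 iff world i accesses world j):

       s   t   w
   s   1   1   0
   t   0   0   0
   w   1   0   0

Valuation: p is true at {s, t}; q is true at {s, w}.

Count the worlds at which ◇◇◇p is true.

s: successors {s, t}; ◇◇p there: s:T, t:F. ✓
t: no successors, so ◇◇◇p fails. ✗
w: successors {s}; ◇◇p there: s:T. ✓
Satisfying worlds: {s, w}.

2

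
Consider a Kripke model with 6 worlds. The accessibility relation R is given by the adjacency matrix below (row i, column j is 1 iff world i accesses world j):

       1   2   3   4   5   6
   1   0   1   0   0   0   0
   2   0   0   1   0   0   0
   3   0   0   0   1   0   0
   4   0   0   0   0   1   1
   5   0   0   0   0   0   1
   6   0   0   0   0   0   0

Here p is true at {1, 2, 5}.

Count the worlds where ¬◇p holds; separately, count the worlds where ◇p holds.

4 and 2

For ¬◇p:
1: ◇p is T. ✗
2: ◇p is F. ✓
3: ◇p is F. ✓
4: ◇p is T. ✗
5: ◇p is F. ✓
6: ◇p is F. ✓
— 4 worlds.
For ◇p:
1: successors {2}; p there: 2:T. ✓
2: successors {3}; p there: 3:F. ✗
3: successors {4}; p there: 4:F. ✗
4: successors {5, 6}; p there: 5:T, 6:F. ✓
5: successors {6}; p there: 6:F. ✗
6: no successors, so ◇p fails. ✗
— 2 worlds.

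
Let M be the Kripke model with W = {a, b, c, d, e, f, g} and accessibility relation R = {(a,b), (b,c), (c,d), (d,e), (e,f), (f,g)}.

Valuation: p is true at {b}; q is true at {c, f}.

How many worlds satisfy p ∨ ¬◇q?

a: p is F, ¬◇q is T. ✓
b: p is T, ¬◇q is F. ✓
c: p is F, ¬◇q is T. ✓
d: p is F, ¬◇q is T. ✓
e: p is F, ¬◇q is F. ✗
f: p is F, ¬◇q is T. ✓
g: p is F, ¬◇q is T. ✓
Satisfying worlds: {a, b, c, d, f, g}.

6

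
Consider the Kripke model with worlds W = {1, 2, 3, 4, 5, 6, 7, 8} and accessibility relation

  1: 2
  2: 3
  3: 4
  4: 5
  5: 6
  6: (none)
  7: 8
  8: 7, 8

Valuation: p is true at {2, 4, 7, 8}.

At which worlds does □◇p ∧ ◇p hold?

{7, 8}

1: □◇p is F, ◇p is T. ✗
2: □◇p is T, ◇p is F. ✗
3: □◇p is F, ◇p is T. ✗
4: □◇p is F, ◇p is F. ✗
5: □◇p is F, ◇p is F. ✗
6: □◇p is T, ◇p is F. ✗
7: □◇p is T, ◇p is T. ✓
8: □◇p is T, ◇p is T. ✓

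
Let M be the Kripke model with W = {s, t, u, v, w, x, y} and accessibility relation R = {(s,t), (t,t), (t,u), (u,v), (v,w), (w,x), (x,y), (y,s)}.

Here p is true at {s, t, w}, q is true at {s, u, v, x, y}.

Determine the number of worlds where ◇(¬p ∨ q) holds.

s: successors {t}; ¬p ∨ q there: t:F. ✗
t: successors {t, u}; ¬p ∨ q there: t:F, u:T. ✓
u: successors {v}; ¬p ∨ q there: v:T. ✓
v: successors {w}; ¬p ∨ q there: w:F. ✗
w: successors {x}; ¬p ∨ q there: x:T. ✓
x: successors {y}; ¬p ∨ q there: y:T. ✓
y: successors {s}; ¬p ∨ q there: s:T. ✓
Satisfying worlds: {t, u, w, x, y}.

5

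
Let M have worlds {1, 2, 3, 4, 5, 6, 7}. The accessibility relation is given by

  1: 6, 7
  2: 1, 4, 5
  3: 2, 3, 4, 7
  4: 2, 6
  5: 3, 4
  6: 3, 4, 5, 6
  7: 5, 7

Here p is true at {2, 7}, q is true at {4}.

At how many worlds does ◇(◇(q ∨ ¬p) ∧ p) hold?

4

1: successors {6, 7}; ◇(q ∨ ¬p) ∧ p there: 6:F, 7:T. ✓
2: successors {1, 4, 5}; ◇(q ∨ ¬p) ∧ p there: 1:F, 4:F, 5:F. ✗
3: successors {2, 3, 4, 7}; ◇(q ∨ ¬p) ∧ p there: 2:T, 3:F, 4:F, 7:T. ✓
4: successors {2, 6}; ◇(q ∨ ¬p) ∧ p there: 2:T, 6:F. ✓
5: successors {3, 4}; ◇(q ∨ ¬p) ∧ p there: 3:F, 4:F. ✗
6: successors {3, 4, 5, 6}; ◇(q ∨ ¬p) ∧ p there: 3:F, 4:F, 5:F, 6:F. ✗
7: successors {5, 7}; ◇(q ∨ ¬p) ∧ p there: 5:F, 7:T. ✓
Satisfying worlds: {1, 3, 4, 7}.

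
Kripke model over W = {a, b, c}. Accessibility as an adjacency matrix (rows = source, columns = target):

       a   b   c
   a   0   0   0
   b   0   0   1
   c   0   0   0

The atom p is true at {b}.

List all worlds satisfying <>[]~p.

{b}

a: no successors, so <>[]~p fails. ✗
b: successors {c}; []~p there: c:T. ✓
c: no successors, so <>[]~p fails. ✗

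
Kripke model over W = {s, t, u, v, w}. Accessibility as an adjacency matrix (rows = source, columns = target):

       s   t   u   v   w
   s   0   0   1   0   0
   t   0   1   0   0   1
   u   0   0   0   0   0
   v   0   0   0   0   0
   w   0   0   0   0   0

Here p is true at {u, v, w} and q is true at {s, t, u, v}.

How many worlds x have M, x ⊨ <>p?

2

s: successors {u}; p there: u:T. ✓
t: successors {t, w}; p there: t:F, w:T. ✓
u: no successors, so <>p fails. ✗
v: no successors, so <>p fails. ✗
w: no successors, so <>p fails. ✗
Satisfying worlds: {s, t}.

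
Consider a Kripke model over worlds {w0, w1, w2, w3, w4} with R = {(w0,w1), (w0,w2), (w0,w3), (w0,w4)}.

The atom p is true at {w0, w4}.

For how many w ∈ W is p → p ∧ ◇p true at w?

4

w0: p is T, p ∧ ◇p is T. ✓
w1: p is F, p ∧ ◇p is F. ✓
w2: p is F, p ∧ ◇p is F. ✓
w3: p is F, p ∧ ◇p is F. ✓
w4: p is T, p ∧ ◇p is F. ✗
Satisfying worlds: {w0, w1, w2, w3}.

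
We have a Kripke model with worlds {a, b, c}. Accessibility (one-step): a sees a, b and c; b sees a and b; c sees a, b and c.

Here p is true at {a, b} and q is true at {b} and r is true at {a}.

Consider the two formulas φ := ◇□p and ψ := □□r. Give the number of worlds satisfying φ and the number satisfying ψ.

3 and 0

For ◇□p:
a: successors {a, b, c}; □p there: a:F, b:T, c:F. ✓
b: successors {a, b}; □p there: a:F, b:T. ✓
c: successors {a, b, c}; □p there: a:F, b:T, c:F. ✓
— 3 worlds.
For □□r:
a: successors {a, b, c}; □r there: a:F, b:F, c:F. ✗
b: successors {a, b}; □r there: a:F, b:F. ✗
c: successors {a, b, c}; □r there: a:F, b:F, c:F. ✗
— 0 worlds.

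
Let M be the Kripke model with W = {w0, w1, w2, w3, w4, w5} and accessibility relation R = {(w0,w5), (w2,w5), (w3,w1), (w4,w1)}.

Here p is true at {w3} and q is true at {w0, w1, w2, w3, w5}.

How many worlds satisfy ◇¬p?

w0: successors {w5}; ¬p there: w5:T. ✓
w1: no successors, so ◇¬p fails. ✗
w2: successors {w5}; ¬p there: w5:T. ✓
w3: successors {w1}; ¬p there: w1:T. ✓
w4: successors {w1}; ¬p there: w1:T. ✓
w5: no successors, so ◇¬p fails. ✗
Satisfying worlds: {w0, w2, w3, w4}.

4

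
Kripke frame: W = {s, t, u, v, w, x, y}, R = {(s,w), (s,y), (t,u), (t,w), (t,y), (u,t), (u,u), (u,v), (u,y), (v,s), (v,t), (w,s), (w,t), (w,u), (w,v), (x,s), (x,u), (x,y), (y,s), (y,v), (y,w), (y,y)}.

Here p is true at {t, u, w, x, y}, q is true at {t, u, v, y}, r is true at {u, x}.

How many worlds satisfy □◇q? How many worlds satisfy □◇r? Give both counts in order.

7 and 0

For □◇q:
s: successors {w, y}; ◇q there: w:T, y:T. ✓
t: successors {u, w, y}; ◇q there: u:T, w:T, y:T. ✓
u: successors {t, u, v, y}; ◇q there: t:T, u:T, v:T, y:T. ✓
v: successors {s, t}; ◇q there: s:T, t:T. ✓
w: successors {s, t, u, v}; ◇q there: s:T, t:T, u:T, v:T. ✓
x: successors {s, u, y}; ◇q there: s:T, u:T, y:T. ✓
y: successors {s, v, w, y}; ◇q there: s:T, v:T, w:T, y:T. ✓
— 7 worlds.
For □◇r:
s: successors {w, y}; ◇r there: w:T, y:F. ✗
t: successors {u, w, y}; ◇r there: u:T, w:T, y:F. ✗
u: successors {t, u, v, y}; ◇r there: t:T, u:T, v:F, y:F. ✗
v: successors {s, t}; ◇r there: s:F, t:T. ✗
w: successors {s, t, u, v}; ◇r there: s:F, t:T, u:T, v:F. ✗
x: successors {s, u, y}; ◇r there: s:F, u:T, y:F. ✗
y: successors {s, v, w, y}; ◇r there: s:F, v:F, w:T, y:F. ✗
— 0 worlds.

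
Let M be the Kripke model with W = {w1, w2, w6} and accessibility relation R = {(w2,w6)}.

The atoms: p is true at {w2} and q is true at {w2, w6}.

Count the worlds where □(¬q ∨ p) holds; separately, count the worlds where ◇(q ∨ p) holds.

2 and 1

For □(¬q ∨ p):
w1: no successors, so □(¬q ∨ p) holds vacuously. ✓
w2: successors {w6}; ¬q ∨ p there: w6:F. ✗
w6: no successors, so □(¬q ∨ p) holds vacuously. ✓
— 2 worlds.
For ◇(q ∨ p):
w1: no successors, so ◇(q ∨ p) fails. ✗
w2: successors {w6}; q ∨ p there: w6:T. ✓
w6: no successors, so ◇(q ∨ p) fails. ✗
— 1 world.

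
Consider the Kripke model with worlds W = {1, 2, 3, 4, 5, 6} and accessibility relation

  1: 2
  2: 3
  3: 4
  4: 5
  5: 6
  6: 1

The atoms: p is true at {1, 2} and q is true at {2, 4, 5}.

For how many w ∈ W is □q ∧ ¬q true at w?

2

1: □q is T, ¬q is T. ✓
2: □q is F, ¬q is F. ✗
3: □q is T, ¬q is T. ✓
4: □q is T, ¬q is F. ✗
5: □q is F, ¬q is F. ✗
6: □q is F, ¬q is T. ✗
Satisfying worlds: {1, 3}.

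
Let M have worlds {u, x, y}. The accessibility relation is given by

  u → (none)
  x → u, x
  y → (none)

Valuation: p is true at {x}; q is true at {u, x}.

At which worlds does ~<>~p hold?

u: <>~p is F. ✓
x: <>~p is T. ✗
y: <>~p is F. ✓

{u, y}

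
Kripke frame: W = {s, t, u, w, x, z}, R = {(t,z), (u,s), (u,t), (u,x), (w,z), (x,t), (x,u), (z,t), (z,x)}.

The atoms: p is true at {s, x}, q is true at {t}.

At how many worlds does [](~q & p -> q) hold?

4

s: no successors, so [](~q & p -> q) holds vacuously. ✓
t: successors {z}; ~q & p -> q there: z:T. ✓
u: successors {s, t, x}; ~q & p -> q there: s:F, t:T, x:F. ✗
w: successors {z}; ~q & p -> q there: z:T. ✓
x: successors {t, u}; ~q & p -> q there: t:T, u:T. ✓
z: successors {t, x}; ~q & p -> q there: t:T, x:F. ✗
Satisfying worlds: {s, t, w, x}.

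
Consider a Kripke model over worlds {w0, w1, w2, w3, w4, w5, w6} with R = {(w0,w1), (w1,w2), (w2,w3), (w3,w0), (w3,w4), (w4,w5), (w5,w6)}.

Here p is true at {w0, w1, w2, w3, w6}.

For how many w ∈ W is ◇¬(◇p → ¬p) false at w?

3

w0: successors {w1}; ¬(◇p → ¬p) there: w1:T. ✓
w1: successors {w2}; ¬(◇p → ¬p) there: w2:T. ✓
w2: successors {w3}; ¬(◇p → ¬p) there: w3:T. ✓
w3: successors {w0, w4}; ¬(◇p → ¬p) there: w0:T, w4:F. ✓
w4: successors {w5}; ¬(◇p → ¬p) there: w5:F. ✗
w5: successors {w6}; ¬(◇p → ¬p) there: w6:F. ✗
w6: no successors, so ◇¬(◇p → ¬p) fails. ✗
Satisfying worlds: {w0, w1, w2, w3}.
So ◇¬(◇p → ¬p) fails at the other 3 worlds.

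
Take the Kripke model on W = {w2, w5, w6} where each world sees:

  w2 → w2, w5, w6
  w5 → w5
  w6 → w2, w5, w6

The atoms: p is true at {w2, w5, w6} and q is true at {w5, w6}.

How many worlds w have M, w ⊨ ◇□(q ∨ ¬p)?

w2: successors {w2, w5, w6}; □(q ∨ ¬p) there: w2:F, w5:T, w6:F. ✓
w5: successors {w5}; □(q ∨ ¬p) there: w5:T. ✓
w6: successors {w2, w5, w6}; □(q ∨ ¬p) there: w2:F, w5:T, w6:F. ✓
Satisfying worlds: {w2, w5, w6}.

3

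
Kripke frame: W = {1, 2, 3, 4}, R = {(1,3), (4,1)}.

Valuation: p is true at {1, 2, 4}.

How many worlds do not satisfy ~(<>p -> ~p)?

3

1: <>p -> ~p is T. ✗
2: <>p -> ~p is T. ✗
3: <>p -> ~p is T. ✗
4: <>p -> ~p is F. ✓
Satisfying worlds: {4}.
So ~(<>p -> ~p) fails at the other 3 worlds.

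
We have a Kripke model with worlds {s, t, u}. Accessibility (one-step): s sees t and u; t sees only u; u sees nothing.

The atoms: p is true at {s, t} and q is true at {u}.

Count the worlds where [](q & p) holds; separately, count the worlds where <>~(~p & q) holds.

1 and 1

For [](q & p):
s: successors {t, u}; q & p there: t:F, u:F. ✗
t: successors {u}; q & p there: u:F. ✗
u: no successors, so [](q & p) holds vacuously. ✓
— 1 world.
For <>~(~p & q):
s: successors {t, u}; ~(~p & q) there: t:T, u:F. ✓
t: successors {u}; ~(~p & q) there: u:F. ✗
u: no successors, so <>~(~p & q) fails. ✗
— 1 world.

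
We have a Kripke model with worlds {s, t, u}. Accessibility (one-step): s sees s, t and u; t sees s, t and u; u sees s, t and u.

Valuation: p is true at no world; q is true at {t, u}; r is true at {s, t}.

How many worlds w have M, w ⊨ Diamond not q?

3

s: successors {s, t, u}; not q there: s:T, t:F, u:F. ✓
t: successors {s, t, u}; not q there: s:T, t:F, u:F. ✓
u: successors {s, t, u}; not q there: s:T, t:F, u:F. ✓
Satisfying worlds: {s, t, u}.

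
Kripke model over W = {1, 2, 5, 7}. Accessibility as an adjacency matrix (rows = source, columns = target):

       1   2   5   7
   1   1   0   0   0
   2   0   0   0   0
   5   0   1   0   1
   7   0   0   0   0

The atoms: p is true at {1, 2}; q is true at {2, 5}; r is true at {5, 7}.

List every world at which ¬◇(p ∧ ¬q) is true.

1: ◇(p ∧ ¬q) is T. ✗
2: ◇(p ∧ ¬q) is F. ✓
5: ◇(p ∧ ¬q) is F. ✓
7: ◇(p ∧ ¬q) is F. ✓

{2, 5, 7}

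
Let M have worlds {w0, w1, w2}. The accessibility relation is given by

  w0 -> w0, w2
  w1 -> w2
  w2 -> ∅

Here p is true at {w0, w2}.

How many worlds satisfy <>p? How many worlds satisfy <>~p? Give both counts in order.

For <>p:
w0: successors {w0, w2}; p there: w0:T, w2:T. ✓
w1: successors {w2}; p there: w2:T. ✓
w2: no successors, so <>p fails. ✗
— 2 worlds.
For <>~p:
w0: successors {w0, w2}; ~p there: w0:F, w2:F. ✗
w1: successors {w2}; ~p there: w2:F. ✗
w2: no successors, so <>~p fails. ✗
— 0 worlds.

2 and 0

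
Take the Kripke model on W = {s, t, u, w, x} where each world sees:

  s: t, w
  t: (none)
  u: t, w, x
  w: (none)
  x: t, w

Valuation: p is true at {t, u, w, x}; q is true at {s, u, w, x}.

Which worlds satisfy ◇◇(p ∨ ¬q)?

s: successors {t, w}; ◇(p ∨ ¬q) there: t:F, w:F. ✗
t: no successors, so ◇◇(p ∨ ¬q) fails. ✗
u: successors {t, w, x}; ◇(p ∨ ¬q) there: t:F, w:F, x:T. ✓
w: no successors, so ◇◇(p ∨ ¬q) fails. ✗
x: successors {t, w}; ◇(p ∨ ¬q) there: t:F, w:F. ✗

{u}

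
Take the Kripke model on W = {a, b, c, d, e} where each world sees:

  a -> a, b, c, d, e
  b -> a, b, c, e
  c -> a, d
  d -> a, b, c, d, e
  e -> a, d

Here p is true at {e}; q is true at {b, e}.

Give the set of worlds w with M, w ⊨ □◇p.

a: successors {a, b, c, d, e}; ◇p there: a:T, b:T, c:F, d:T, e:F. ✗
b: successors {a, b, c, e}; ◇p there: a:T, b:T, c:F, e:F. ✗
c: successors {a, d}; ◇p there: a:T, d:T. ✓
d: successors {a, b, c, d, e}; ◇p there: a:T, b:T, c:F, d:T, e:F. ✗
e: successors {a, d}; ◇p there: a:T, d:T. ✓

{c, e}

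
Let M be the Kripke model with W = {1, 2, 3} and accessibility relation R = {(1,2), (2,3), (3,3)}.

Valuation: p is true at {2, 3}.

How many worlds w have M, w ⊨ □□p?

3

1: successors {2}; □p there: 2:T. ✓
2: successors {3}; □p there: 3:T. ✓
3: successors {3}; □p there: 3:T. ✓
Satisfying worlds: {1, 2, 3}.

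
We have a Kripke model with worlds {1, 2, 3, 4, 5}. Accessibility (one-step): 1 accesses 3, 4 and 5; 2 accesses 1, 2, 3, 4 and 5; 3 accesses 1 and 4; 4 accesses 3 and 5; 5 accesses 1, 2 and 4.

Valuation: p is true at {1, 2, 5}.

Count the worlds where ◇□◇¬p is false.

0

1: successors {3, 4, 5}; □◇¬p there: 3:T, 4:T, 5:T. ✓
2: successors {1, 2, 3, 4, 5}; □◇¬p there: 1:T, 2:T, 3:T, 4:T, 5:T. ✓
3: successors {1, 4}; □◇¬p there: 1:T, 4:T. ✓
4: successors {3, 5}; □◇¬p there: 3:T, 5:T. ✓
5: successors {1, 2, 4}; □◇¬p there: 1:T, 2:T, 4:T. ✓
Satisfying worlds: {1, 2, 3, 4, 5}.
So ◇□◇¬p fails at the other 0 worlds.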